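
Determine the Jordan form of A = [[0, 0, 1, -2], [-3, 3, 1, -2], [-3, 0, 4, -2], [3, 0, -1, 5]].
The characteristic polynomial is det(xI - A) = (x - 3)^4, so the eigenvalues are 3 (algebraic multiplicity 4).

For λ = 3: rank(A - 3I) = 1, rank((A - 3I)^2) = 0. The eigenspace has dimension 4 - 1 = 3, so there are 3 Jordan blocks; the rank sequence gives block sizes [2, 1, 1].

Assembling the blocks gives the Jordan form J above.

J = [[3, 1, 0, 0], [0, 3, 0, 0], [0, 0, 3, 0], [0, 0, 0, 3]]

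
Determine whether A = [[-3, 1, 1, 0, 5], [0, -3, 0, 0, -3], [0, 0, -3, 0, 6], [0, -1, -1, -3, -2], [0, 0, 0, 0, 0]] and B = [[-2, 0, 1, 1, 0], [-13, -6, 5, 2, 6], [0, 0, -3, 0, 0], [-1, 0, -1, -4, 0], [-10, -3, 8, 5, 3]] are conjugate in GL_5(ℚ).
Yes.

Two matrices over a field are similar if and only if they have the same invariant factors.

Both A and B have characteristic polynomial x(x + 3)^4 and minimal polynomial x(x + 3)^2. Computing further, both have invariant factors x + 3, x + 3, x(x + 3)^2. Hence A and B are similar.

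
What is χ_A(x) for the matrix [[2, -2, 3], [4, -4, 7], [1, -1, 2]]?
χ_A(x) = x^3

xI - A = [[x - 2, 2, -3], [-4, x + 4, -7], [-1, 1, x - 2]].

Expanding det(xI - A) along the first row:
det(xI - A) = + (x - 2)·det([[x + 4, -7], [1, x - 2]]) - (2)·det([[-4, -7], [-1, x - 2]]) + (-3)·det([[-4, x + 4], [-1, 1]]).

Evaluating gives χ_A(x) = x^3.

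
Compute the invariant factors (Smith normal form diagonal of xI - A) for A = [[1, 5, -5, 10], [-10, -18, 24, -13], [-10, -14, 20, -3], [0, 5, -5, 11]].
x - 1, (x - 6)^2(x - 1)

The Jordan structure of A has elementary divisors (x - 1), (x - 1), (x - 6)^2. Arranging the block sizes at each eigenvalue in decreasing order and taking row products gives the invariant factors.

Invariant factors (smallest first, each dividing the next): x - 1, (x - 6)^2(x - 1).

Check: the last factor (x - 6)^2(x - 1) is the minimal polynomial, and the product (x - 6)^2(x - 1)^2 is the characteristic polynomial.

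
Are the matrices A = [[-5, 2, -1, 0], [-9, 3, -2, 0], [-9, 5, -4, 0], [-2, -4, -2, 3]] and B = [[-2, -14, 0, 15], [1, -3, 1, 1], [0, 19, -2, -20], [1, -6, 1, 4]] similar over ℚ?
Yes.

Two matrices over a field are similar if and only if they have the same invariant factors.

Both A and B have characteristic polynomial (x - 3)(x + 2)^3 and minimal polynomial (x - 3)(x + 2)^3. Computing further, both have invariant factors (x - 3)(x + 2)^3. Hence A and B are similar.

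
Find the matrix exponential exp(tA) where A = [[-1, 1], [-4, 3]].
A has Jordan form J = [[1, 1], [0, 1]] with A = PJP^{-1}, so e^{tA} = P e^{tJ} P^{-1}.

For a Jordan block J_k(λ), e^{tJ_k(λ)} = e^{λt} · (I + tN + t^2 N^2/2! + ... + t^{k-1} N^{k-1}/(k-1)!) where N is the nilpotent superdiagonal part.

Assembling the blocks and conjugating back gives the entries of e^{tA} as shown above.

e^{tA} = [[(1 - 2*t)*e^{t}, t*e^{t}], [-4*t*e^{t}, (2*t + 1)*e^{t}]]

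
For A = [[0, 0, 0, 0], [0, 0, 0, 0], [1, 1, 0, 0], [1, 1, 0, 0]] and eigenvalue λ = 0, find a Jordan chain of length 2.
We seek v_1 ∈ ker(A^2) \ ker(A), then set v_{i+1} = A v_i.

One such chain is v_1 = [[0, 1, -2, -2]]^T, v_2 = [[0, 0, 1, 1]]^T. Check: A v_2 = [[0, 0, 0, 0]]^T = 0.

v_1 = [[0, 1, -2, -2]]^T, v_2 = [[0, 0, 1, 1]]^T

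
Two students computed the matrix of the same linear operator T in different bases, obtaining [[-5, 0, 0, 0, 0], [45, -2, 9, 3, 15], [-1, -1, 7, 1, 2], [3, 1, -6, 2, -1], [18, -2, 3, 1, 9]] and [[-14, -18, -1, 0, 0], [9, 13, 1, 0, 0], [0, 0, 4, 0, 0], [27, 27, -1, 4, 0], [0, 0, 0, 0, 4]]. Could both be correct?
Both have characteristic polynomial (x - 4)^4(x + 5) and minimal polynomial (x - 4)^2(x + 5). But rank(A - 4I) = 3 for A while rank(B - 4I) = 2 for B, so the number of Jordan blocks at λ = 4 differs. A and B are not similar.

No.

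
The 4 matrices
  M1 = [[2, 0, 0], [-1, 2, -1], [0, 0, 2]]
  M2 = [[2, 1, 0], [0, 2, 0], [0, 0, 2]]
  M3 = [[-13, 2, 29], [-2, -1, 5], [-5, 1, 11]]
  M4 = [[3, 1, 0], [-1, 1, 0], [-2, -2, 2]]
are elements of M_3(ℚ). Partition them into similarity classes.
2 classes: {M1, M2, M4}, {M3}

Characteristic polynomials: χ_{M1} = (x - 2)^3, χ_{M2} = (x - 2)^3, χ_{M3} = (x + 1)^3, χ_{M4} = (x - 2)^3.

{M1, M2, M4}: invariant factors x - 2, (x - 2)^2.

{M3}: invariant factors (x + 1)^3.

Matrices are similar if and only if their invariant-factor lists agree; the partition into similarity classes is {M1, M2, M4}, {M3}.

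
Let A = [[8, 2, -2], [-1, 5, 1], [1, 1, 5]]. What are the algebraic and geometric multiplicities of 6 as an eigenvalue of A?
algebraic multiplicity 3, geometric multiplicity 2

The characteristic polynomial is (x - 6)^3, so the factor x - 6 appears with exponent 3: the algebraic multiplicity is 3.

rank(A - 6I) = 1, so the eigenspace has dimension 3 - 1 = 2: the geometric multiplicity is 2.

Since 2 < 3, A is not diagonalizable.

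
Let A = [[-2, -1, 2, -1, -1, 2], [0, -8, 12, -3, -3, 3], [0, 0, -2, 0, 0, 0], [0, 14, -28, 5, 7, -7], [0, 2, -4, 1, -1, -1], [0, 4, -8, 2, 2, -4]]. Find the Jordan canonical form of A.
J = [[-2, 1, 0, 0, 0, 0], [0, -2, 1, 0, 0, 0], [0, 0, -2, 0, 0, 0], [0, 0, 0, -2, 0, 0], [0, 0, 0, 0, -2, 0], [0, 0, 0, 0, 0, -2]]

The characteristic polynomial is det(xI - A) = (x + 2)^6, so the eigenvalues are -2 (algebraic multiplicity 6).

For λ = -2: rank(A + 2I) = 2, rank((A + 2I)^2) = 1, rank((A + 2I)^3) = 0. The eigenspace has dimension 6 - 2 = 4, so there are 4 Jordan blocks; the rank sequence gives block sizes [3, 1, 1, 1].

Assembling the blocks gives the Jordan form J above.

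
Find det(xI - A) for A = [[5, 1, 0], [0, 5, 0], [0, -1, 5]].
χ_A(x) = (x - 5)^3

xI - A = [[x - 5, -1, 0], [0, x - 5, 0], [0, 1, x - 5]].

Expanding det(xI - A) along the first row:
det(xI - A) = + (x - 5)·det([[x - 5, 0], [1, x - 5]]) - (-1)·det([[0, 0], [0, x - 5]]) + (0)·det([[0, x - 5], [0, 1]]).

Evaluating gives χ_A(x) = x^3 - 15x^2 + 75x - 125 = (x - 5)^3.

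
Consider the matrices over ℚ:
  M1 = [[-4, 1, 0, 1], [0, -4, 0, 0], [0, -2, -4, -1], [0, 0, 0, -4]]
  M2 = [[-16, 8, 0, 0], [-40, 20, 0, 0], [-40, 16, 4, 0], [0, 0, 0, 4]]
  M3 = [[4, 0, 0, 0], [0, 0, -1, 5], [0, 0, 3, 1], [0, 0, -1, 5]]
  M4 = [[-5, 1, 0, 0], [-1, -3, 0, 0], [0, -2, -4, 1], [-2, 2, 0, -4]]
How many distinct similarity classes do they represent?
3 classes: {M1, M4}, {M2}, {M3}

Characteristic polynomials: χ_{M1} = (x + 4)^4, χ_{M2} = x(x - 4)^3, χ_{M3} = x(x - 4)^3, χ_{M4} = (x + 4)^4.

{M1, M4}: invariant factors (x + 4)^2, (x + 4)^2.

{M2}: invariant factors x - 4, x - 4, x(x - 4).

{M3}: invariant factors x - 4, x(x - 4)^2.

Matrices are similar if and only if their invariant-factor lists agree; the partition into similarity classes is {M1, M4}, {M2}, {M3}.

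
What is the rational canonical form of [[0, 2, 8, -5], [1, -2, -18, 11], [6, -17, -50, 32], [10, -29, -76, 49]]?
The invariant factors of A (the non-unit diagonal entries of the Smith normal form of xI - A over ℚ[x]) are (x - 1)^2(x + 2)(x + 3), each dividing the next. The characteristic polynomial is their product, (x - 1)^2(x + 2)(x + 3).

The rational canonical form is the block-diagonal matrix of companion matrices C(f_i):
R = [[0, 0, 0, -6], [1, 0, 0, 7], [0, 1, 0, 3], [0, 0, 1, -3]].

R = [[0, 0, 0, -6], [1, 0, 0, 7], [0, 1, 0, 3], [0, 0, 1, -3]]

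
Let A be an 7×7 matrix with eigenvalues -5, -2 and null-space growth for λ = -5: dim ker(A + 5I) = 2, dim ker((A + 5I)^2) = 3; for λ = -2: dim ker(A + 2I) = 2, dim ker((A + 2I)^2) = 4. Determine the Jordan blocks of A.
Jordan blocks: (-5, 2), (-5, 1), (-2, 2), (-2, 2)

λ = -5: successive nullity increments [2, 1] count blocks of size ≥ k; block sizes are [2, 1].
λ = -2: successive nullity increments [2, 2] count blocks of size ≥ k; block sizes are [2, 2].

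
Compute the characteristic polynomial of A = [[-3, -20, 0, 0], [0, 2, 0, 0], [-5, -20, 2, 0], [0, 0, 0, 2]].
χ_A(x) = (x - 2)^3(x + 3)

xI - A = [[x + 3, 20, 0, 0], [0, x - 2, 0, 0], [5, 20, x - 2, 0], [0, 0, 0, x - 2]].

Expanding det(xI - A) along the first row:
det(xI - A) = + (x + 3)·det([[x - 2, 0, 0], [20, x - 2, 0], [0, 0, x - 2]]) - (20)·det([[0, 0, 0], [5, x - 2, 0], [0, 0, x - 2]]) + (0)·det([[0, x - 2, 0], [5, 20, 0], [0, 0, x - 2]]) - (0)·det([[0, x - 2, 0], [5, 20, x - 2], [0, 0, 0]]).

Evaluating gives χ_A(x) = x^4 - 3x^3 - 6x^2 + 28x - 24 = (x - 2)^3(x + 3).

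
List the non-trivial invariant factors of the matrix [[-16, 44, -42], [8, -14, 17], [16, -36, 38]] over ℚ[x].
x(x - 4)^2

The Jordan structure of A has elementary divisors x, (x - 4)^2. Arranging the block sizes at each eigenvalue in decreasing order and taking row products gives the invariant factors.

Invariant factors (smallest first, each dividing the next): x(x - 4)^2.

Check: the last factor x(x - 4)^2 is the minimal polynomial, and the product x(x - 4)^2 is the characteristic polynomial.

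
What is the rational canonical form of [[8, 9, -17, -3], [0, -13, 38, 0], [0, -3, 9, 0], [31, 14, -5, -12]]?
The invariant factors of A (the non-unit diagonal entries of the Smith normal form of xI - A over ℚ[x]) are x^2 + 4x - 3, x^2 + 4x - 3, each dividing the next. The characteristic polynomial is their product, (x^2 + 4x - 3)^2.

The rational canonical form is the block-diagonal matrix of companion matrices C(f_i):
R = [[0, 3, 0, 0], [1, -4, 0, 0], [0, 0, 0, 3], [0, 0, 1, -4]].

Note the characteristic polynomial does not split into linear factors over ℚ, so A has no Jordan form over ℚ; the rational canonical form exists over any field.

R = [[0, 3, 0, 0], [1, -4, 0, 0], [0, 0, 0, 3], [0, 0, 1, -4]]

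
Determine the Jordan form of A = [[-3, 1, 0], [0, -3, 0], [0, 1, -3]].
J = [[-3, 1, 0], [0, -3, 0], [0, 0, -3]]

The characteristic polynomial is det(xI - A) = (x + 3)^3, so the eigenvalues are -3 (algebraic multiplicity 3).

For λ = -3: rank(A + 3I) = 1, rank((A + 3I)^2) = 0. The eigenspace has dimension 3 - 1 = 2, so there are 2 Jordan blocks; the rank sequence gives block sizes [2, 1].

Assembling the blocks gives the Jordan form J above.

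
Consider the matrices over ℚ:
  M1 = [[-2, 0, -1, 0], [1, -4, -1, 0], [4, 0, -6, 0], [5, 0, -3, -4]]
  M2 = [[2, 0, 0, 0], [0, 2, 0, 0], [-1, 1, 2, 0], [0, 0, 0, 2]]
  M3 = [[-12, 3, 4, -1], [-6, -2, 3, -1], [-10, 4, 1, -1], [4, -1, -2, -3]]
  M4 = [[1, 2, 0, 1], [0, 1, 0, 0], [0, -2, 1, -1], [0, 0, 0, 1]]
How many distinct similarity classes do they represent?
3 classes: {M1, M3}, {M2}, {M4}

Characteristic polynomials: χ_{M1} = (x + 4)^4, χ_{M2} = (x - 2)^4, χ_{M3} = (x + 4)^4, χ_{M4} = (x - 1)^4.

{M1, M3}: invariant factors x + 4, (x + 4)^3.

{M2}: invariant factors x - 2, x - 2, (x - 2)^2.

{M4}: invariant factors x - 1, x - 1, (x - 1)^2.

Matrices are similar if and only if their invariant-factor lists agree; the partition into similarity classes is {M1, M3}, {M2}, {M4}.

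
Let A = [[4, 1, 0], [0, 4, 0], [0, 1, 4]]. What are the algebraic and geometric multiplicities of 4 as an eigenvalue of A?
algebraic multiplicity 3, geometric multiplicity 2

The characteristic polynomial is (x - 4)^3, so the factor x - 4 appears with exponent 3: the algebraic multiplicity is 3.

rank(A - 4I) = 1, so the eigenspace has dimension 3 - 1 = 2: the geometric multiplicity is 2.

Since 2 < 3, A is not diagonalizable.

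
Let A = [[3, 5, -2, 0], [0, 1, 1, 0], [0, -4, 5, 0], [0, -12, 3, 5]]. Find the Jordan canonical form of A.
J = [[3, 1, 0, 0], [0, 3, 1, 0], [0, 0, 3, 0], [0, 0, 0, 5]]

The characteristic polynomial is det(xI - A) = (x - 5)(x - 3)^3, so the eigenvalues are 3 (algebraic multiplicity 3), 5 (algebraic multiplicity 1).

For λ = 3: rank(A - 3I) = 3, rank((A - 3I)^2) = 2, rank((A - 3I)^3) = 1. The eigenspace has dimension 4 - 3 = 1, so there is 1 Jordan block; the rank sequence gives block sizes [3].

For λ = 5: algebraic multiplicity 1 gives one 1×1 block.

Assembling the blocks gives the Jordan form J above.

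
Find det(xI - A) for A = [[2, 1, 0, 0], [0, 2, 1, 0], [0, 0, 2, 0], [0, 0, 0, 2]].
xI - A = [[x - 2, -1, 0, 0], [0, x - 2, -1, 0], [0, 0, x - 2, 0], [0, 0, 0, x - 2]].

Expanding det(xI - A) along the first row:
det(xI - A) = + (x - 2)·det([[x - 2, -1, 0], [0, x - 2, 0], [0, 0, x - 2]]) - (-1)·det([[0, -1, 0], [0, x - 2, 0], [0, 0, x - 2]]) + (0)·det([[0, x - 2, 0], [0, 0, 0], [0, 0, x - 2]]) - (0)·det([[0, x - 2, -1], [0, 0, x - 2], [0, 0, 0]]).

Evaluating gives χ_A(x) = x^4 - 8x^3 + 24x^2 - 32x + 16 = (x - 2)^4.

χ_A(x) = (x - 2)^4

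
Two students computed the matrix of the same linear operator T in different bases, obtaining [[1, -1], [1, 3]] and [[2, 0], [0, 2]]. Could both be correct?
No.

Both have characteristic polynomial (x - 2)^2, but the minimal polynomial of A is (x - 2)^2 while the minimal polynomial of B is x - 2. The minimal polynomial is a similarity invariant, so A and B are not similar.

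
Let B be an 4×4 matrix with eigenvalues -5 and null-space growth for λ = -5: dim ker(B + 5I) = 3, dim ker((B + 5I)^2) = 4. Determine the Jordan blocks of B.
Jordan blocks: (-5, 2), (-5, 1), (-5, 1)

λ = -5: successive nullity increments [3, 1] count blocks of size ≥ k; block sizes are [2, 1, 1].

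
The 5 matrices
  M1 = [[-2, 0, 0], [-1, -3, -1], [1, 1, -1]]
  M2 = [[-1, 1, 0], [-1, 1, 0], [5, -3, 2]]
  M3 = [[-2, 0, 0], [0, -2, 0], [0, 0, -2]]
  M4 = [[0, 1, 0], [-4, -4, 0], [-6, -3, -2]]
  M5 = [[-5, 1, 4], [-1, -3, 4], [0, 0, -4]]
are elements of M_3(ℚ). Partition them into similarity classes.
4 classes: {M1, M4}, {M2}, {M3}, {M5}

Characteristic polynomials: χ_{M1} = (x + 2)^3, χ_{M2} = x^2(x - 2), χ_{M3} = (x + 2)^3, χ_{M4} = (x + 2)^3, χ_{M5} = (x + 4)^3.

{M1, M4}: invariant factors x + 2, (x + 2)^2.

{M2}: invariant factors x^2(x - 2).

{M3}: invariant factors x + 2, x + 2, x + 2.

{M5}: invariant factors x + 4, (x + 4)^2.

Matrices are similar if and only if their invariant-factor lists agree; the partition into similarity classes is {M1, M4}, {M2}, {M3}, {M5}.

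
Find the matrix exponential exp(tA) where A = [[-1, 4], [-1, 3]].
A has Jordan form J = [[1, 1], [0, 1]] with A = PJP^{-1}, so e^{tA} = P e^{tJ} P^{-1}.

For a Jordan block J_k(λ), e^{tJ_k(λ)} = e^{λt} · (I + tN + t^2 N^2/2! + ... + t^{k-1} N^{k-1}/(k-1)!) where N is the nilpotent superdiagonal part.

Assembling the blocks and conjugating back gives the entries of e^{tA} as shown above.

e^{tA} = [[(1 - 2*t)*e^{t}, 4*t*e^{t}], [-t*e^{t}, (2*t + 1)*e^{t}]]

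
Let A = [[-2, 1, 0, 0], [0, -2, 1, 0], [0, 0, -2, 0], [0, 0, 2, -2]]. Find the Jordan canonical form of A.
The characteristic polynomial is det(xI - A) = (x + 2)^4, so the eigenvalues are -2 (algebraic multiplicity 4).

For λ = -2: rank(A + 2I) = 2, rank((A + 2I)^2) = 1, rank((A + 2I)^3) = 0. The eigenspace has dimension 4 - 2 = 2, so there are 2 Jordan blocks; the rank sequence gives block sizes [3, 1].

Assembling the blocks gives the Jordan form J above.

J = [[-2, 1, 0, 0], [0, -2, 1, 0], [0, 0, -2, 0], [0, 0, 0, -2]]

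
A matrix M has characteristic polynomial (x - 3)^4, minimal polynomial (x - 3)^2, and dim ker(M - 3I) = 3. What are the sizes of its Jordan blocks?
λ = 3: algebraic multiplicity 4 (exponent in χ_M), largest block size 2 (exponent in m_M), 3 blocks (geometric multiplicity). These force block sizes [2, 1, 1].

Jordan blocks: (3, 2), (3, 1), (3, 1)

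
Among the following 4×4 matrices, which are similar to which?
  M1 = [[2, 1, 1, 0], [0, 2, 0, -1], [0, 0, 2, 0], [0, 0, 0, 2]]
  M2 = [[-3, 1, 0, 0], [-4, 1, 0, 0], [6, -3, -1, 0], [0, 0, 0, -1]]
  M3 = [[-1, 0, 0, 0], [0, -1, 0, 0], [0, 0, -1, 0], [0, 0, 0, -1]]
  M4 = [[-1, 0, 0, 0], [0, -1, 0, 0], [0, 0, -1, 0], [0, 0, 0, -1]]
Characteristic polynomials: χ_{M1} = (x - 2)^4, χ_{M2} = (x + 1)^4, χ_{M3} = (x + 1)^4, χ_{M4} = (x + 1)^4.

{M1}: invariant factors x - 2, (x - 2)^3.

{M2}: invariant factors x + 1, x + 1, (x + 1)^2.

{M3, M4}: invariant factors x + 1, x + 1, x + 1, x + 1.

Matrices are similar if and only if their invariant-factor lists agree; the partition into similarity classes is {M1}, {M2}, {M3, M4}.

3 classes: {M1}, {M2}, {M3, M4}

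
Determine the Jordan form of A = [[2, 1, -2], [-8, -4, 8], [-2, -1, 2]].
The characteristic polynomial is det(xI - A) = x^3, so the eigenvalues are 0 (algebraic multiplicity 3).

For λ = 0: rank(A) = 1, rank(A^2) = 0. The eigenspace has dimension 3 - 1 = 2, so there are 2 Jordan blocks; the rank sequence gives block sizes [2, 1].

Assembling the blocks gives the Jordan form J above.

J = [[0, 1, 0], [0, 0, 0], [0, 0, 0]]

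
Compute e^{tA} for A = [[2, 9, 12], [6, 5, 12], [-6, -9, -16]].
A has Jordan form J = [[-4, 0, 0], [0, -4, 0], [0, 0, -1]] with A = PJP^{-1}, so e^{tA} = P e^{tJ} P^{-1}.

For a Jordan block J_k(λ), e^{tJ_k(λ)} = e^{λt} · (I + tN + t^2 N^2/2! + ... + t^{k-1} N^{k-1}/(k-1)!) where N is the nilpotent superdiagonal part.

Assembling the blocks and conjugating back gives the entries of e^{tA} as shown above.

e^{tA} = [[2*e^{-t} - e^{-4*t}, 3*e^{-t} - 3*e^{-4*t}, 4*e^{-t} - 4*e^{-4*t}], [2*e^{-t} - 2*e^{-4*t}, 3*e^{-t} - 2*e^{-4*t}, 4*e^{-t} - 4*e^{-4*t}], [-2*e^{-t} + 2*e^{-4*t}, -3*e^{-t} + 3*e^{-4*t}, -4*e^{-t} + 5*e^{-4*t}]]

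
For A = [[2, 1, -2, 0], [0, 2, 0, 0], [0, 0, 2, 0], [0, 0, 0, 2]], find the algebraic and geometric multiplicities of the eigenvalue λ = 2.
algebraic multiplicity 4, geometric multiplicity 3

The characteristic polynomial is (x - 2)^4, so the factor x - 2 appears with exponent 4: the algebraic multiplicity is 4.

rank(A - 2I) = 1, so the eigenspace has dimension 4 - 1 = 3: the geometric multiplicity is 3.

Since 3 < 4, A is not diagonalizable.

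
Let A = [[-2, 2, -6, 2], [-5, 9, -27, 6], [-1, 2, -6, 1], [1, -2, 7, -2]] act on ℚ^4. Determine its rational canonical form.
The invariant factors of A (the non-unit diagonal entries of the Smith normal form of xI - A over ℚ[x]) are (x + 1)(x^3 - x - 2), each dividing the next. The characteristic polynomial is their product, (x + 1)(x^3 - x - 2).

The rational canonical form is the block-diagonal matrix of companion matrices C(f_i):
R = [[0, 0, 0, 2], [1, 0, 0, 3], [0, 1, 0, 1], [0, 0, 1, -1]].

Note the characteristic polynomial does not split into linear factors over ℚ, so A has no Jordan form over ℚ; the rational canonical form exists over any field.

R = [[0, 0, 0, 2], [1, 0, 0, 3], [0, 1, 0, 1], [0, 0, 1, -1]]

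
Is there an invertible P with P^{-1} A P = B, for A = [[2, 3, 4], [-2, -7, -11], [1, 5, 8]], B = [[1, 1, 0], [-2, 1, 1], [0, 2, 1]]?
Two matrices over a field are similar if and only if they have the same invariant factors.

Both A and B have characteristic polynomial (x - 1)^3 and minimal polynomial (x - 1)^3. Computing further, both have invariant factors (x - 1)^3. Hence A and B are similar.

Yes.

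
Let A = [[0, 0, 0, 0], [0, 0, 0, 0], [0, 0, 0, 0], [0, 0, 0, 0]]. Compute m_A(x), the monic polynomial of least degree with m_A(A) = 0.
m_A(x) = x

The characteristic polynomial factors as x^4. The minimal polynomial is ∏(x - λ)^{k_λ} where k_λ is the size of the largest Jordan block at λ.

For λ = 0: rank(A) = 0, and the largest Jordan block has size 1 (the smallest k with rank(A^k) = rank(A^(k+1))).

So m_A(x) = x.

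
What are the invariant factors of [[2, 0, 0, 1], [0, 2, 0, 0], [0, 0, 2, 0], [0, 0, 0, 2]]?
x - 2, x - 2, (x - 2)^2

The Jordan structure of A has elementary divisors (x - 2)^2, (x - 2), (x - 2). Arranging the block sizes at each eigenvalue in decreasing order and taking row products gives the invariant factors.

Invariant factors (smallest first, each dividing the next): x - 2, x - 2, (x - 2)^2.

Check: the last factor (x - 2)^2 is the minimal polynomial, and the product (x - 2)^4 is the characteristic polynomial.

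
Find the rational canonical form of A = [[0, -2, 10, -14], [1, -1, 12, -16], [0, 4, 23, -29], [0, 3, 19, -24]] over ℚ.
The invariant factors of A (the non-unit diagonal entries of the Smith normal form of xI - A over ℚ[x]) are (x + 1)(x + 2)(x^2 - x + 3), each dividing the next. The characteristic polynomial is their product, (x + 1)(x + 2)(x^2 - x + 3).

The rational canonical form is the block-diagonal matrix of companion matrices C(f_i):
R = [[0, 0, 0, -6], [1, 0, 0, -7], [0, 1, 0, -2], [0, 0, 1, -2]].

Note the characteristic polynomial does not split into linear factors over ℚ, so A has no Jordan form over ℚ; the rational canonical form exists over any field.

R = [[0, 0, 0, -6], [1, 0, 0, -7], [0, 1, 0, -2], [0, 0, 1, -2]]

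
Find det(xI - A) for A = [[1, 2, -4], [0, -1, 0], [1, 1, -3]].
xI - A = [[x - 1, -2, 4], [0, x + 1, 0], [-1, -1, x + 3]].

Expanding det(xI - A) along the first row:
det(xI - A) = + (x - 1)·det([[x + 1, 0], [-1, x + 3]]) - (-2)·det([[0, 0], [-1, x + 3]]) + (4)·det([[0, x + 1], [-1, -1]]).

Evaluating gives χ_A(x) = x^3 + 3x^2 + 3x + 1 = (x + 1)^3.

χ_A(x) = (x + 1)^3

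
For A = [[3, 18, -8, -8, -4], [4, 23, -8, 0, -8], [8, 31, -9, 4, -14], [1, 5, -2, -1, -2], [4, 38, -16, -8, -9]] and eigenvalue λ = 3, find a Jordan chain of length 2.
v_1 = [[1, 1, 1, 0, 2]]^T, v_2 = [[2, 0, -1, 0, 2]]^T

We seek v_1 ∈ ker((A - 3I)^2) \ ker(A - 3I), then set v_{i+1} = (A - 3I) v_i.

One such chain is v_1 = [[1, 1, 1, 0, 2]]^T, v_2 = [[2, 0, -1, 0, 2]]^T. Check: (A - 3I) v_2 = [[0, 0, 0, 0, 0]]^T = 0.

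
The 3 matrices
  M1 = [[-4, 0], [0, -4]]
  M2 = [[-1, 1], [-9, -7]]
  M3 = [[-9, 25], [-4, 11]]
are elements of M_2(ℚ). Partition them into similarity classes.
3 classes: {M1}, {M2}, {M3}

Characteristic polynomials: χ_{M1} = (x + 4)^2, χ_{M2} = (x + 4)^2, χ_{M3} = (x - 1)^2.

{M1}: invariant factors x + 4, x + 4.

{M2}: invariant factors (x + 4)^2.

{M3}: invariant factors (x - 1)^2.

Matrices are similar if and only if their invariant-factor lists agree; the partition into similarity classes is {M1}, {M2}, {M3}.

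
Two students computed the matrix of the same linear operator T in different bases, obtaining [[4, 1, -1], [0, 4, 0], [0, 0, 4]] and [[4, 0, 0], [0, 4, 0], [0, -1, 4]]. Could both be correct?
Two matrices over a field are similar if and only if they have the same invariant factors.

Both A and B have characteristic polynomial (x - 4)^3 and minimal polynomial (x - 4)^2. Computing further, both have invariant factors x - 4, (x - 4)^2. Hence A and B are similar.

Yes.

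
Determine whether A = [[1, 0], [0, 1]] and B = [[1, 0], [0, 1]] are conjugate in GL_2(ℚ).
Yes.

Two matrices over a field are similar if and only if they have the same invariant factors.

Both A and B have characteristic polynomial (x - 1)^2 and minimal polynomial x - 1. Computing further, both have invariant factors x - 1, x - 1. Hence A and B are similar.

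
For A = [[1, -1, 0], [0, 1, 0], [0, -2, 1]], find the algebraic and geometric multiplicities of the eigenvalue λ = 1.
The characteristic polynomial is (x - 1)^3, so the factor x - 1 appears with exponent 3: the algebraic multiplicity is 3.

rank(A - I) = 1, so the eigenspace has dimension 3 - 1 = 2: the geometric multiplicity is 2.

Since 2 < 3, A is not diagonalizable.

algebraic multiplicity 3, geometric multiplicity 2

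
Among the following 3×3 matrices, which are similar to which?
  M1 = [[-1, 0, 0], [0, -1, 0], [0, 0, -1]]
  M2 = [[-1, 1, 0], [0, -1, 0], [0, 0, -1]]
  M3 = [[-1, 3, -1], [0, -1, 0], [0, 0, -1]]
Characteristic polynomials: χ_{M1} = (x + 1)^3, χ_{M2} = (x + 1)^3, χ_{M3} = (x + 1)^3.

{M1}: invariant factors x + 1, x + 1, x + 1.

{M2, M3}: invariant factors x + 1, (x + 1)^2.

Matrices are similar if and only if their invariant-factor lists agree; the partition into similarity classes is {M1}, {M2, M3}.

2 classes: {M1}, {M2, M3}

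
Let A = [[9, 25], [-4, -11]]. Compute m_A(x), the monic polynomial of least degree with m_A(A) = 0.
The characteristic polynomial factors as (x + 1)^2. The minimal polynomial is ∏(x - λ)^{k_λ} where k_λ is the size of the largest Jordan block at λ.

For λ = -1: rank(A + I) = 1, and the largest Jordan block has size 2 (the smallest k with rank((A + I)^k) = rank((A + I)^(k+1))).

So m_A(x) = (x + 1)^2.

m_A(x) = (x + 1)^2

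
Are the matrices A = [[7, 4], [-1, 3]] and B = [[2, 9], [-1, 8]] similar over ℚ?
Two matrices over a field are similar if and only if they have the same invariant factors.

Both A and B have characteristic polynomial (x - 5)^2 and minimal polynomial (x - 5)^2. Computing further, both have invariant factors (x - 5)^2. Hence A and B are similar.

Yes.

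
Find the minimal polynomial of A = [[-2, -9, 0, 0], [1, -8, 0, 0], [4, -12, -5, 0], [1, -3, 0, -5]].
m_A(x) = (x + 5)^2

The characteristic polynomial factors as (x + 5)^4. The minimal polynomial is ∏(x - λ)^{k_λ} where k_λ is the size of the largest Jordan block at λ.

For λ = -5: rank(A + 5I) = 1, and the largest Jordan block has size 2 (the smallest k with rank((A + 5I)^k) = rank((A + 5I)^(k+1))).

So m_A(x) = (x + 5)^2.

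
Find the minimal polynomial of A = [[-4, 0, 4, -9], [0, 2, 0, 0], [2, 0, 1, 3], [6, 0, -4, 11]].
The characteristic polynomial factors as (x - 3)^2(x - 2)^2. The minimal polynomial is ∏(x - λ)^{k_λ} where k_λ is the size of the largest Jordan block at λ.

For λ = 2: rank(A - 2I) = 2, and the largest Jordan block has size 1 (the smallest k with rank((A - 2I)^k) = rank((A - 2I)^(k+1))).
For λ = 3: rank(A - 3I) = 3, and the largest Jordan block has size 2 (the smallest k with rank((A - 3I)^k) = rank((A - 3I)^(k+1))).

So m_A(x) = (x - 3)^2(x - 2).

m_A(x) = (x - 3)^2(x - 2)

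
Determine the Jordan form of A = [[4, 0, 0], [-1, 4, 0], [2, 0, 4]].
J = [[4, 1, 0], [0, 4, 0], [0, 0, 4]]

The characteristic polynomial is det(xI - A) = (x - 4)^3, so the eigenvalues are 4 (algebraic multiplicity 3).

For λ = 4: rank(A - 4I) = 1, rank((A - 4I)^2) = 0. The eigenspace has dimension 3 - 1 = 2, so there are 2 Jordan blocks; the rank sequence gives block sizes [2, 1].

Assembling the blocks gives the Jordan form J above.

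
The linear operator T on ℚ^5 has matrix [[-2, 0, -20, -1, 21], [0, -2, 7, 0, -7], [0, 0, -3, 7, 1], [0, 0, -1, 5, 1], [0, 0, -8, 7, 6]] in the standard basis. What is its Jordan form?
The characteristic polynomial is det(xI - A) = (x - 5)^2(x + 2)^3, so the eigenvalues are -2 (algebraic multiplicity 3), 5 (algebraic multiplicity 2).

For λ = -2: rank(A + 2I) = 3, rank((A + 2I)^2) = 2. The eigenspace has dimension 5 - 3 = 2, so there are 2 Jordan blocks; the rank sequence gives block sizes [2, 1].

For λ = 5: rank(A - 5I) = 4, rank((A - 5I)^2) = 3. The eigenspace has dimension 5 - 4 = 1, so there is 1 Jordan block; the rank sequence gives block sizes [2].

Assembling the blocks gives the Jordan form J above.

J = [[-2, 1, 0, 0, 0], [0, -2, 0, 0, 0], [0, 0, -2, 0, 0], [0, 0, 0, 5, 1], [0, 0, 0, 0, 5]]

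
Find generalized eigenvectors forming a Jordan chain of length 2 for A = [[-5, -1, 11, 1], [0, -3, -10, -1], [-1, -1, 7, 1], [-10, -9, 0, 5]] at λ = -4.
We seek v_1 ∈ ker((A + 4I)^2) \ ker(A + 4I), then set v_{i+1} = (A + 4I) v_i.

One such chain is v_1 = [[-1, 1, 0, 0]]^T, v_2 = [[0, 1, 0, 1]]^T. Check: (A + 4I) v_2 = [[0, 0, 0, 0]]^T = 0.

v_1 = [[-1, 1, 0, 0]]^T, v_2 = [[0, 1, 0, 1]]^T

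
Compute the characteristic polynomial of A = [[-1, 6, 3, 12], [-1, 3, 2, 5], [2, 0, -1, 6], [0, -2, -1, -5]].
χ_A(x) = (x + 1)^4

xI - A = [[x + 1, -6, -3, -12], [1, x - 3, -2, -5], [-2, 0, x + 1, -6], [0, 2, 1, x + 5]].

Expanding det(xI - A) along the first row:
det(xI - A) = + (x + 1)·det([[x - 3, -2, -5], [0, x + 1, -6], [2, 1, x + 5]]) - (-6)·det([[1, -2, -5], [-2, x + 1, -6], [0, 1, x + 5]]) + (-3)·det([[1, x - 3, -5], [-2, 0, -6], [0, 2, x + 5]]) - (-12)·det([[1, x - 3, -2], [-2, 0, x + 1], [0, 2, 1]]).

Evaluating gives χ_A(x) = x^4 + 4x^3 + 6x^2 + 4x + 1 = (x + 1)^4.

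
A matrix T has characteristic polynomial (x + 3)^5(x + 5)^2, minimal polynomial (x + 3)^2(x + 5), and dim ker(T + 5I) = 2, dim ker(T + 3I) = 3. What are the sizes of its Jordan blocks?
λ = -5: algebraic multiplicity 2 (exponent in χ_T), largest block size 1 (exponent in m_T), 2 blocks (geometric multiplicity). These force block sizes [1, 1].
λ = -3: algebraic multiplicity 5 (exponent in χ_T), largest block size 2 (exponent in m_T), 3 blocks (geometric multiplicity). These force block sizes [2, 2, 1].

Jordan blocks: (-5, 1), (-5, 1), (-3, 2), (-3, 2), (-3, 1)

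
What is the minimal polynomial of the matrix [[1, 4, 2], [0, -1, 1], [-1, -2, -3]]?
m_A(x) = (x + 1)^3

The characteristic polynomial factors as (x + 1)^3. The minimal polynomial is ∏(x - λ)^{k_λ} where k_λ is the size of the largest Jordan block at λ.

For λ = -1: rank(A + I) = 2, and the largest Jordan block has size 3 (the smallest k with rank((A + I)^k) = rank((A + I)^(k+1))).

So m_A(x) = (x + 1)^3.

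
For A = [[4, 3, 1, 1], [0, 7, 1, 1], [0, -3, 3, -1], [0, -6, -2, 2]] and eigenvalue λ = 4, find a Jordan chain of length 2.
We seek v_1 ∈ ker((A - 4I)^2) \ ker(A - 4I), then set v_{i+1} = (A - 4I) v_i.

One such chain is v_1 = [[0, 1, -2, 0]]^T, v_2 = [[1, 1, -1, -2]]^T. Check: (A - 4I) v_2 = [[0, 0, 0, 0]]^T = 0.

v_1 = [[0, 1, -2, 0]]^T, v_2 = [[1, 1, -1, -2]]^T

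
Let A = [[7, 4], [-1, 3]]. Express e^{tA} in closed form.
A has Jordan form J = [[5, 1], [0, 5]] with A = PJP^{-1}, so e^{tA} = P e^{tJ} P^{-1}.

For a Jordan block J_k(λ), e^{tJ_k(λ)} = e^{λt} · (I + tN + t^2 N^2/2! + ... + t^{k-1} N^{k-1}/(k-1)!) where N is the nilpotent superdiagonal part.

Assembling the blocks and conjugating back gives the entries of e^{tA} as shown above.

e^{tA} = [[(2*t + 1)*e^{5*t}, 4*t*e^{5*t}], [-t*e^{5*t}, (1 - 2*t)*e^{5*t}]]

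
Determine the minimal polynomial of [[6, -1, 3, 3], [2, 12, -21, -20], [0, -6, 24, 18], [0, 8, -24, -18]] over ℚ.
The characteristic polynomial factors as (x - 6)^4. The minimal polynomial is ∏(x - λ)^{k_λ} where k_λ is the size of the largest Jordan block at λ.

For λ = 6: rank(A - 6I) = 2, and the largest Jordan block has size 3 (the smallest k with rank((A - 6I)^k) = rank((A - 6I)^(k+1))).

So m_A(x) = (x - 6)^3.

m_A(x) = (x - 6)^3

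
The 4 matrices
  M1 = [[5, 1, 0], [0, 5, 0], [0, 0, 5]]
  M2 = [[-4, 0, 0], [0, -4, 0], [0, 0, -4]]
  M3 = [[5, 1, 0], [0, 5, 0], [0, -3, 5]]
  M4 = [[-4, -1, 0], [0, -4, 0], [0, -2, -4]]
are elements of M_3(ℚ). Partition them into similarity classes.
3 classes: {M1, M3}, {M2}, {M4}

Characteristic polynomials: χ_{M1} = (x - 5)^3, χ_{M2} = (x + 4)^3, χ_{M3} = (x - 5)^3, χ_{M4} = (x + 4)^3.

{M1, M3}: invariant factors x - 5, (x - 5)^2.

{M2}: invariant factors x + 4, x + 4, x + 4.

{M4}: invariant factors x + 4, (x + 4)^2.

Matrices are similar if and only if their invariant-factor lists agree; the partition into similarity classes is {M1, M3}, {M2}, {M4}.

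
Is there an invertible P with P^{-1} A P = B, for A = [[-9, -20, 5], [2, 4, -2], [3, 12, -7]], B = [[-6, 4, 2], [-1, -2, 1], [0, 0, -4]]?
Yes.

Two matrices over a field are similar if and only if they have the same invariant factors.

Both A and B have characteristic polynomial (x + 4)^3 and minimal polynomial (x + 4)^2. Computing further, both have invariant factors x + 4, (x + 4)^2. Hence A and B are similar.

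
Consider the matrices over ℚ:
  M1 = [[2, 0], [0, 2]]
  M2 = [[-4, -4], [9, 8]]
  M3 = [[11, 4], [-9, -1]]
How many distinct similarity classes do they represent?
3 classes: {M1}, {M2}, {M3}

Characteristic polynomials: χ_{M1} = (x - 2)^2, χ_{M2} = (x - 2)^2, χ_{M3} = (x - 5)^2.

{M1}: invariant factors x - 2, x - 2.

{M2}: invariant factors (x - 2)^2.

{M3}: invariant factors (x - 5)^2.

Matrices are similar if and only if their invariant-factor lists agree; the partition into similarity classes is {M1}, {M2}, {M3}.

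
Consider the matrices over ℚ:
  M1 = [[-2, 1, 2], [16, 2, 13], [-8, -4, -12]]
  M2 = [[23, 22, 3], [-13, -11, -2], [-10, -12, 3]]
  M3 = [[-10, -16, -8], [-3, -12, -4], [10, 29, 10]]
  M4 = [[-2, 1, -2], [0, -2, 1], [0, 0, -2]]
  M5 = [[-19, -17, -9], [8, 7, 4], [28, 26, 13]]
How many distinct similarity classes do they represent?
Characteristic polynomials: χ_{M1} = (x + 4)^3, χ_{M2} = (x - 5)^3, χ_{M3} = (x + 4)^3, χ_{M4} = (x + 2)^3, χ_{M5} = (x - 3)(x + 1)^2.

{M1, M3}: invariant factors (x + 4)^3.

{M2}: invariant factors (x - 5)^3.

{M4}: invariant factors (x + 2)^3.

{M5}: invariant factors (x - 3)(x + 1)^2.

Matrices are similar if and only if their invariant-factor lists agree; the partition into similarity classes is {M1, M3}, {M2}, {M4}, {M5}.

4 classes: {M1, M3}, {M2}, {M4}, {M5}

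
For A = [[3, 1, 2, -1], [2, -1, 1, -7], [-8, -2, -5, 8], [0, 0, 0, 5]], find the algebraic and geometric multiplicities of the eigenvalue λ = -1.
The characteristic polynomial is (x - 5)(x + 1)^3, so the factor x + 1 appears with exponent 3: the algebraic multiplicity is 3.

rank(A + I) = 3, so the eigenspace has dimension 4 - 3 = 1: the geometric multiplicity is 1.

Since 1 < 3, A is not diagonalizable.

algebraic multiplicity 3, geometric multiplicity 1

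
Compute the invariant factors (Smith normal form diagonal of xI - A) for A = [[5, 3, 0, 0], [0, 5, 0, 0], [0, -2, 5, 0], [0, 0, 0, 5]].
x - 5, x - 5, (x - 5)^2

The Jordan structure of A has elementary divisors (x - 5)^2, (x - 5), (x - 5). Arranging the block sizes at each eigenvalue in decreasing order and taking row products gives the invariant factors.

Invariant factors (smallest first, each dividing the next): x - 5, x - 5, (x - 5)^2.

Check: the last factor (x - 5)^2 is the minimal polynomial, and the product (x - 5)^4 is the characteristic polynomial.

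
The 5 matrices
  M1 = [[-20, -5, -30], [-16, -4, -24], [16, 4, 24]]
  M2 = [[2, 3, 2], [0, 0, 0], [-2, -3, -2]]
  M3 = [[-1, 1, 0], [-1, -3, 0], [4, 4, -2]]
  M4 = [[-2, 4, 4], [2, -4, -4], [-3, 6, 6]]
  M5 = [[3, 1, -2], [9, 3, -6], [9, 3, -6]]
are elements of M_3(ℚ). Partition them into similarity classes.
2 classes: {M1, M2, M4, M5}, {M3}

Characteristic polynomials: χ_{M1} = x^3, χ_{M2} = x^3, χ_{M3} = (x + 2)^3, χ_{M4} = x^3, χ_{M5} = x^3.

{M1, M2, M4, M5}: invariant factors x, x^2.

{M3}: invariant factors x + 2, (x + 2)^2.

Matrices are similar if and only if their invariant-factor lists agree; the partition into similarity classes is {M1, M2, M4, M5}, {M3}.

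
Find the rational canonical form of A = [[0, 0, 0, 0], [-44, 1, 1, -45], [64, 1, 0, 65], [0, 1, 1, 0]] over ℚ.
R = [[0, 0, 0, 0], [1, 0, 0, -45], [0, 1, 0, 21], [0, 0, 1, 1]]

The invariant factors of A (the non-unit diagonal entries of the Smith normal form of xI - A over ℚ[x]) are x(x - 3)^2(x + 5), each dividing the next. The characteristic polynomial is their product, x(x - 3)^2(x + 5).

The rational canonical form is the block-diagonal matrix of companion matrices C(f_i):
R = [[0, 0, 0, 0], [1, 0, 0, -45], [0, 1, 0, 21], [0, 0, 1, 1]].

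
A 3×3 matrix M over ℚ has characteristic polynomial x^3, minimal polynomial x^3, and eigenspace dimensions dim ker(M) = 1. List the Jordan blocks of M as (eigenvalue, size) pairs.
λ = 0: algebraic multiplicity 3 (exponent in χ_M), largest block size 3 (exponent in m_M), 1 block (geometric multiplicity). This forces block sizes [3].

Jordan blocks: (0, 3)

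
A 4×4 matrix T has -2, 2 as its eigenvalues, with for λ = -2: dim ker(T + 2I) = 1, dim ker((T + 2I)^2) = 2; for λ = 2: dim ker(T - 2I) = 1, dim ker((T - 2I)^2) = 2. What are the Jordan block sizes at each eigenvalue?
λ = -2: successive nullity increments [1, 1] count blocks of size ≥ k; block sizes are [2].
λ = 2: successive nullity increments [1, 1] count blocks of size ≥ k; block sizes are [2].

Jordan blocks: (-2, 2), (2, 2)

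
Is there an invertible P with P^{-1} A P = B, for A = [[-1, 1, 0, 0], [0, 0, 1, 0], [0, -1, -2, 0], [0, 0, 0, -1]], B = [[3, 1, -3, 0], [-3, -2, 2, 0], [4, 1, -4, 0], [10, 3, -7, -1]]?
Yes.

Two matrices over a field are similar if and only if they have the same invariant factors.

Both A and B have characteristic polynomial (x + 1)^4 and minimal polynomial (x + 1)^3. Computing further, both have invariant factors x + 1, (x + 1)^3. Hence A and B are similar.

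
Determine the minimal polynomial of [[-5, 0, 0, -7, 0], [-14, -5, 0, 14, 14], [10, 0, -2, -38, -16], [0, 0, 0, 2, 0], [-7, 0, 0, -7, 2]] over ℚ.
m_A(x) = (x - 2)(x + 2)(x + 5)

The characteristic polynomial factors as (x - 2)^2(x + 2)(x + 5)^2. The minimal polynomial is ∏(x - λ)^{k_λ} where k_λ is the size of the largest Jordan block at λ.

For λ = -5: rank(A + 5I) = 3, and the largest Jordan block has size 1 (the smallest k with rank((A + 5I)^k) = rank((A + 5I)^(k+1))).
For λ = -2: rank(A + 2I) = 4, and the largest Jordan block has size 1 (the smallest k with rank((A + 2I)^k) = rank((A + 2I)^(k+1))).
For λ = 2: rank(A - 2I) = 3, and the largest Jordan block has size 1 (the smallest k with rank((A - 2I)^k) = rank((A - 2I)^(k+1))).

So m_A(x) = (x - 2)(x + 2)(x + 5).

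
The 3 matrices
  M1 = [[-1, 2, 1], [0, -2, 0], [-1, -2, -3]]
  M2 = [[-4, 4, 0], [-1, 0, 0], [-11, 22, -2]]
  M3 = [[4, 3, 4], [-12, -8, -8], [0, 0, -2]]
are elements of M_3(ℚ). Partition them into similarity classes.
Characteristic polynomials: χ_{M1} = (x + 2)^3, χ_{M2} = (x + 2)^3, χ_{M3} = (x + 2)^3.

{M1, M2, M3}: invariant factors x + 2, (x + 2)^2.

Matrices are similar if and only if their invariant-factor lists agree; the partition into similarity classes is {M1, M2, M3}.

1 class: {M1, M2, M3}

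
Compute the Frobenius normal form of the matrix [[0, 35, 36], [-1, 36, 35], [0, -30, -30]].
The invariant factors of A (the non-unit diagonal entries of the Smith normal form of xI - A over ℚ[x]) are (x - 6)(x^2 + 5), each dividing the next. The characteristic polynomial is their product, (x - 6)(x^2 + 5).

The rational canonical form is the block-diagonal matrix of companion matrices C(f_i):
R = [[0, 0, 30], [1, 0, -5], [0, 1, 6]].

Note the characteristic polynomial does not split into linear factors over ℚ, so A has no Jordan form over ℚ; the rational canonical form exists over any field.

R = [[0, 0, 30], [1, 0, -5], [0, 1, 6]]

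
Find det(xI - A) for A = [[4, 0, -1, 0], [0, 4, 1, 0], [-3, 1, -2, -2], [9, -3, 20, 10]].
χ_A(x) = (x - 4)^4

xI - A = [[x - 4, 0, 1, 0], [0, x - 4, -1, 0], [3, -1, x + 2, 2], [-9, 3, -20, x - 10]].

Expanding det(xI - A) along the first row:
det(xI - A) = + (x - 4)·det([[x - 4, -1, 0], [-1, x + 2, 2], [3, -20, x - 10]]) - (0)·det([[0, -1, 0], [3, x + 2, 2], [-9, -20, x - 10]]) + (1)·det([[0, x - 4, 0], [3, -1, 2], [-9, 3, x - 10]]) - (0)·det([[0, x - 4, -1], [3, -1, x + 2], [-9, 3, -20]]).

Evaluating gives χ_A(x) = x^4 - 16x^3 + 96x^2 - 256x + 256 = (x - 4)^4.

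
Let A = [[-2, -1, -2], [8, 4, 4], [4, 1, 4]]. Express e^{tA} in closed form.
A has Jordan form J = [[2, 1, 0], [0, 2, 0], [0, 0, 2]] with A = PJP^{-1}, so e^{tA} = P e^{tJ} P^{-1}.

For a Jordan block J_k(λ), e^{tJ_k(λ)} = e^{λt} · (I + tN + t^2 N^2/2! + ... + t^{k-1} N^{k-1}/(k-1)!) where N is the nilpotent superdiagonal part.

Assembling the blocks and conjugating back gives the entries of e^{tA} as shown above.

e^{tA} = [[(1 - 4*t)*e^{2*t}, -t*e^{2*t}, -2*t*e^{2*t}], [8*t*e^{2*t}, (2*t + 1)*e^{2*t}, 4*t*e^{2*t}], [4*t*e^{2*t}, t*e^{2*t}, (2*t + 1)*e^{2*t}]]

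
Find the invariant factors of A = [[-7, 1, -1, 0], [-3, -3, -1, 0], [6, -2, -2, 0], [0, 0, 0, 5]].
x + 4, (x - 5)(x + 4)^2

The Jordan structure of A has elementary divisors (x + 4)^2, (x + 4), (x - 5). Arranging the block sizes at each eigenvalue in decreasing order and taking row products gives the invariant factors.

Invariant factors (smallest first, each dividing the next): x + 4, (x - 5)(x + 4)^2.

Check: the last factor (x - 5)(x + 4)^2 is the minimal polynomial, and the product (x - 5)(x + 4)^3 is the characteristic polynomial.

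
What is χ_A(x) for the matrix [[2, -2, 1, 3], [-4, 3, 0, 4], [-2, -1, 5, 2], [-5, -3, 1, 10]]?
χ_A(x) = (x - 5)^4

xI - A = [[x - 2, 2, -1, -3], [4, x - 3, 0, -4], [2, 1, x - 5, -2], [5, 3, -1, x - 10]].

Expanding det(xI - A) along the first row:
det(xI - A) = + (x - 2)·det([[x - 3, 0, -4], [1, x - 5, -2], [3, -1, x - 10]]) - (2)·det([[4, 0, -4], [2, x - 5, -2], [5, -1, x - 10]]) + (-1)·det([[4, x - 3, -4], [2, 1, -2], [5, 3, x - 10]]) - (-3)·det([[4, x - 3, 0], [2, 1, x - 5], [5, 3, -1]]).

Evaluating gives χ_A(x) = x^4 - 20x^3 + 150x^2 - 500x + 625 = (x - 5)^4.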